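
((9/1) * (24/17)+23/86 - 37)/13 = -35127/19006 = -1.85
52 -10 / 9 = 458/9 = 50.89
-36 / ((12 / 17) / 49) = -2499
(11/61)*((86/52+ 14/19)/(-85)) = -12991/2561390 = -0.01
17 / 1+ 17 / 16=289/16 = 18.06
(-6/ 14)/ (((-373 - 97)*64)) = 3/210560 = 0.00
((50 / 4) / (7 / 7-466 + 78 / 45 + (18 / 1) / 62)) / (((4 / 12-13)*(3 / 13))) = 151125/16361584 = 0.01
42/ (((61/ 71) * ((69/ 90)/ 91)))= 8140860/1403 = 5802.47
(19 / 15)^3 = 6859/3375 = 2.03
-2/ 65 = -0.03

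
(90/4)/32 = 45/64 = 0.70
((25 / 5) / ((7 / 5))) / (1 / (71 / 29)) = 1775/203 = 8.74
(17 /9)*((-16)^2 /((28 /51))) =18496/21 = 880.76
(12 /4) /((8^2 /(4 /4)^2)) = 3/64 = 0.05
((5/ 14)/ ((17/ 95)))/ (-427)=-475/101626 = 0.00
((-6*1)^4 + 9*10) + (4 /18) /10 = 62371/45 = 1386.02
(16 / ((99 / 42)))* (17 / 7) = 544/33 = 16.48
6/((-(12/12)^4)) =-6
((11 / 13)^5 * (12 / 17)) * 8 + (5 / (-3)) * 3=-16099009/6311981 = -2.55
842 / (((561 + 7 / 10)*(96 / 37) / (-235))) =-18302975/134808 = -135.77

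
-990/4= -495/2 = -247.50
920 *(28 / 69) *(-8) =-2986.67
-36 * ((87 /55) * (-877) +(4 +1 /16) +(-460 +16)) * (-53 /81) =-85220237/1980 = -43040.52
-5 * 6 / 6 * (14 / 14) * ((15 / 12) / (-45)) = 5/36 = 0.14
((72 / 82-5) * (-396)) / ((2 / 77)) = 2576574/41 = 62843.27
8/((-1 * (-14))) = 0.57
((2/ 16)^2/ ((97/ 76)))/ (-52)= -19/80704 = 0.00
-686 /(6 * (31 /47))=-173.34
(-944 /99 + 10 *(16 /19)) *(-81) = 90.26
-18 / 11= -1.64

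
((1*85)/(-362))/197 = -85/71314 = 0.00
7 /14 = 1/2 = 0.50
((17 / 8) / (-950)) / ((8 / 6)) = -51/30400 = 0.00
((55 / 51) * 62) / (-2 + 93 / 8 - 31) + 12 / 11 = -195428/95931 = -2.04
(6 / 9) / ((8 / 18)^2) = 27/8 = 3.38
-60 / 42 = -10/7 = -1.43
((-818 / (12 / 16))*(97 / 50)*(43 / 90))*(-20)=13647512/675 = 20218.54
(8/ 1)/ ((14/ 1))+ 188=1320/7 = 188.57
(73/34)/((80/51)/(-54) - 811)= -5913/2233574 = 0.00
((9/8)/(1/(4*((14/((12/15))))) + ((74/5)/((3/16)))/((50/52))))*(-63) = -0.86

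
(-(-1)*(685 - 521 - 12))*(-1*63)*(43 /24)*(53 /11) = -909321/11 = -82665.55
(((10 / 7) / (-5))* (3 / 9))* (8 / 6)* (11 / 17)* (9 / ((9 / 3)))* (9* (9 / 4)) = -594/119 = -4.99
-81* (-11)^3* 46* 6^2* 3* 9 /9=535605048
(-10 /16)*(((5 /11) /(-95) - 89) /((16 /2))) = 46505/6688 = 6.95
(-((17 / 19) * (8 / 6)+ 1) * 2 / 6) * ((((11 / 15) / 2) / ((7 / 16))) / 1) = -2200/3591 = -0.61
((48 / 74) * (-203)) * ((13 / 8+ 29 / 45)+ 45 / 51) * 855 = -223193019/629 = -354837.87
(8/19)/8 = 1/19 = 0.05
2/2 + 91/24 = 115/24 = 4.79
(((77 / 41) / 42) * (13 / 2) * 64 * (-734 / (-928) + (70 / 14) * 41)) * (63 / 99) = 2436.03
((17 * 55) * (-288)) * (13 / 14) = -1750320/7 = -250045.71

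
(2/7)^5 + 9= 151295/16807 = 9.00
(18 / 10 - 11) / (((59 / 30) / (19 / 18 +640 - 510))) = -108514/177 = -613.07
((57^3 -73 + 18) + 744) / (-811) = -185882/811 = -229.20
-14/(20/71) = -497/10 = -49.70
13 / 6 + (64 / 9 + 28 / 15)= 1003/90 = 11.14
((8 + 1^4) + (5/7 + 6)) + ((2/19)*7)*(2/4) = 2139/133 = 16.08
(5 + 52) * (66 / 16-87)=-37791/8 = -4723.88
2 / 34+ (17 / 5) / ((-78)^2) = 30709/517140 = 0.06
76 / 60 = 19/15 = 1.27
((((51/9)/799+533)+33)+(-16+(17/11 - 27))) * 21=11015.60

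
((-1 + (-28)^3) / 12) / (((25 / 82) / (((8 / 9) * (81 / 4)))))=-2700219/25 = -108008.76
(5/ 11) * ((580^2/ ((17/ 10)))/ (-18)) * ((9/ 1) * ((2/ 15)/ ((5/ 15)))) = -3364000/187 = -17989.30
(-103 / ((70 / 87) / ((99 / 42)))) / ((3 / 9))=-887139/980 = -905.24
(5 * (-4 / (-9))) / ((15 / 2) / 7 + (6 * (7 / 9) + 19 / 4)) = 560/2643 = 0.21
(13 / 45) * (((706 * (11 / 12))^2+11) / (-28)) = -39203021/9072 = -4321.32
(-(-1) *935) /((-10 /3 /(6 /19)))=-1683/19 = -88.58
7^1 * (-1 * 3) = -21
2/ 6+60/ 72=7/6 = 1.17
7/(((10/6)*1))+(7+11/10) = 123/10 = 12.30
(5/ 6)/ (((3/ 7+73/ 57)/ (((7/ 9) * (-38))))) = -88445/6138 = -14.41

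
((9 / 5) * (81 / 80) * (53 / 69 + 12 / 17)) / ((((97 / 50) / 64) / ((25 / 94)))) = 42014700/1782569 = 23.57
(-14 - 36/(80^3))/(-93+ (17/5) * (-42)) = 1792009/30182400 = 0.06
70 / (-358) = -35/179 = -0.20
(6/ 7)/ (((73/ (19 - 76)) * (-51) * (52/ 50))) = 1425/112931 = 0.01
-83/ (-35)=83/35 = 2.37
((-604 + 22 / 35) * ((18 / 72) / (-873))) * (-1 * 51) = -8.81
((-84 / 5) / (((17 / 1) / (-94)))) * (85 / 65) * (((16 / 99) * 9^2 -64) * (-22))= 1768704/13 = 136054.15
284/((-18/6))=-284/3 = -94.67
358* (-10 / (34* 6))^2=4475/5202 = 0.86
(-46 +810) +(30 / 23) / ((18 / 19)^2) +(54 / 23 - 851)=-103333/1242 = -83.20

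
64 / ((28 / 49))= 112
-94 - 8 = -102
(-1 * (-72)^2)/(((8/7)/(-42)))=190512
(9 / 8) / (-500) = -9/4000 = 0.00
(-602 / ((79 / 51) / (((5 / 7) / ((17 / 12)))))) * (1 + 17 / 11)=-433440/869 = -498.78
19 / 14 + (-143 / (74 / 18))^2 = 23215177/19166 = 1211.27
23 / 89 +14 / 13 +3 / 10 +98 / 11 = 1341991/127270 = 10.54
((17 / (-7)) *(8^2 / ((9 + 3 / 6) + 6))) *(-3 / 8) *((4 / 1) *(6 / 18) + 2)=2720/217 = 12.53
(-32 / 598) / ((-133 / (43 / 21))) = 688/835107 = 0.00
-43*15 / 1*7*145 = -654675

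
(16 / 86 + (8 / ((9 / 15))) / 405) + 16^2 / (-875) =-672944/9142875 = -0.07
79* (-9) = -711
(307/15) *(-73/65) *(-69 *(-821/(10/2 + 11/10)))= -846373826/3965 = -213461.24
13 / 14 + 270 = 3793/14 = 270.93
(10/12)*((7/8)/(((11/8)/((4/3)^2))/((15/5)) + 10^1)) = 280/3939 = 0.07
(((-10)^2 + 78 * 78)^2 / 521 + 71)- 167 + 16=73320.88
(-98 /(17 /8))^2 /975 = 614656/281775 = 2.18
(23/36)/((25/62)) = 713/450 = 1.58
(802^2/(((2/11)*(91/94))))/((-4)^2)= 83134117/364 = 228390.43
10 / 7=1.43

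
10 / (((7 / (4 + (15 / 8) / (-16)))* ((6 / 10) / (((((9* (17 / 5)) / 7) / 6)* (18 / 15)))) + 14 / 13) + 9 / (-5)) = 2353650/121013 = 19.45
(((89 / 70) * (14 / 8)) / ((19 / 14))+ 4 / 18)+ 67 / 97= 846739/331740 = 2.55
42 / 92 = 21/46 = 0.46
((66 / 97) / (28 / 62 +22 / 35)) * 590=10562475/28421 = 371.64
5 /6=0.83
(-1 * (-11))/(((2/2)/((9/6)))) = 33/2 = 16.50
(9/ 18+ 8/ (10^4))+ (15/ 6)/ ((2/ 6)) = 10001/1250 = 8.00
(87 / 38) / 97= 87/3686 = 0.02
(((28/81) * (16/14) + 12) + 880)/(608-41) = 72284/45927 = 1.57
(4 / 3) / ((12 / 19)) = 19/9 = 2.11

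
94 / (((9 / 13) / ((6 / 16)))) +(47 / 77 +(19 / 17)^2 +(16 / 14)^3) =710095783/13084764 = 54.27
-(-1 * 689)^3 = 327082769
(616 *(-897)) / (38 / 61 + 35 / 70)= -67411344/137 = -492053.61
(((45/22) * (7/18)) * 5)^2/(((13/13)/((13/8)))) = 398125/15488 = 25.71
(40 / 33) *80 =3200/33 = 96.97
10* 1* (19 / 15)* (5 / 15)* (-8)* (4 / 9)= -1216/81 = -15.01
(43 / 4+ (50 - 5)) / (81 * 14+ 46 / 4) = 0.05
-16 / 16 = -1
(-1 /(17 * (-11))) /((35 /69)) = 0.01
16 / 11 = 1.45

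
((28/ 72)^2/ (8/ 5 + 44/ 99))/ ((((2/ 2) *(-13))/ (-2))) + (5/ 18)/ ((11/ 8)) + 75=1979015/26312 = 75.21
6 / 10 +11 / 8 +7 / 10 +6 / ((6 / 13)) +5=827/40 = 20.68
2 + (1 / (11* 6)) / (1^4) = 133/66 = 2.02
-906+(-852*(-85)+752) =72266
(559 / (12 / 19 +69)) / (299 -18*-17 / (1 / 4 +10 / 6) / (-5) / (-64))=9771320/364538097 = 0.03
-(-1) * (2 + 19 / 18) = 55/18 = 3.06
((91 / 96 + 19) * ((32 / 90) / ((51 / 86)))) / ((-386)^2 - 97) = 16469/205033923 = 0.00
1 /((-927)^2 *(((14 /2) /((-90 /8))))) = -5/2673468 = 0.00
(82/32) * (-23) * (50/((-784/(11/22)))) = 23575/12544 = 1.88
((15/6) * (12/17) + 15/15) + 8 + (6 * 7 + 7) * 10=500.76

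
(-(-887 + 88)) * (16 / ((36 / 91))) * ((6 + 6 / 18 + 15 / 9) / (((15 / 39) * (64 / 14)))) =6616519/45 = 147033.76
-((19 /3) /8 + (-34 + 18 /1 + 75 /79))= 27035/1896 = 14.26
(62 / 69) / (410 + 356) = 31/26427 = 0.00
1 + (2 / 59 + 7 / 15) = 1328/885 = 1.50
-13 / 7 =-1.86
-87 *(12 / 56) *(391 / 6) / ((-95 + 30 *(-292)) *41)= 1479/441980 = 0.00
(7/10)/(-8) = -7/80 = -0.09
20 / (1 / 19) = 380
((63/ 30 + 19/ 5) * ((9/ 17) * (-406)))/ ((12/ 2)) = -35931/170 = -211.36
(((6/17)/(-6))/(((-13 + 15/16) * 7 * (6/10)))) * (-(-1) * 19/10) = 152/68901 = 0.00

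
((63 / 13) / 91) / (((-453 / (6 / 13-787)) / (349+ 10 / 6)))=10756700/331747 = 32.42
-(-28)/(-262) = -14/131 = -0.11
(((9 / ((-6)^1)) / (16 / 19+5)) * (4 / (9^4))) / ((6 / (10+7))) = -323/728271 = 0.00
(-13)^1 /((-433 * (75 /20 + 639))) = 52/1113243 = 0.00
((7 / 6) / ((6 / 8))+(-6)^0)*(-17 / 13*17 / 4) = -6647/468 = -14.20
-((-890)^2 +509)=-792609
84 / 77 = 12/11 = 1.09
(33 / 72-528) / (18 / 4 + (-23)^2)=-1151/1164 = -0.99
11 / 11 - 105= -104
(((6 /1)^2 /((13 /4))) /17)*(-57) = -8208/221 = -37.14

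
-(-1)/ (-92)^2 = 1/8464 = 0.00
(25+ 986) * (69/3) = 23253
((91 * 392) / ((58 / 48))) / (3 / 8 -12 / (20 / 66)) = -11415040/15167 = -752.62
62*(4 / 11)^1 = 248/11 = 22.55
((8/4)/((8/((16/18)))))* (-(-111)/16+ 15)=39/8 = 4.88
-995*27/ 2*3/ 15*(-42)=112833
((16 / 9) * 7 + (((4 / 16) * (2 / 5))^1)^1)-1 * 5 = 679/90 = 7.54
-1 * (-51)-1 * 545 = -494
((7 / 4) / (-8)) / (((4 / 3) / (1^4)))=-21/128 = -0.16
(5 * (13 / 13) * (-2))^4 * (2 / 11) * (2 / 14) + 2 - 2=20000/77 = 259.74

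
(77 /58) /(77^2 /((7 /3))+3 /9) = 231/442192 = 0.00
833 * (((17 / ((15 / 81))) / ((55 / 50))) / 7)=109242/11 = 9931.09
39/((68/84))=819/17 = 48.18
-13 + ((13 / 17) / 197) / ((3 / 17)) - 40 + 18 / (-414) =-720721/13593 = -53.02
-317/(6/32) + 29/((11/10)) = -1664.30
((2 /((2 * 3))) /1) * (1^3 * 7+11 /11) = 8/3 = 2.67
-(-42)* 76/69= 1064/23 = 46.26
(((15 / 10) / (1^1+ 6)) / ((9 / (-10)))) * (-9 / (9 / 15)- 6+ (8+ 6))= 5/3 = 1.67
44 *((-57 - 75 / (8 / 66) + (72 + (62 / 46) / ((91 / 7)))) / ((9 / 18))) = -15883142/299 = -53120.88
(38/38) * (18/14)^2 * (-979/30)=-26433/490 = -53.94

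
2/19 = 0.11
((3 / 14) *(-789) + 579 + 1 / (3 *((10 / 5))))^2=74166544/441 = 168178.10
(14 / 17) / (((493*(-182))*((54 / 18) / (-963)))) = 321/108953 = 0.00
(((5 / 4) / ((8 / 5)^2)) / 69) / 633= 125/11181312 = 0.00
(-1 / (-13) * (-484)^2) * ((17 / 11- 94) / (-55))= 1968912/65 = 30290.95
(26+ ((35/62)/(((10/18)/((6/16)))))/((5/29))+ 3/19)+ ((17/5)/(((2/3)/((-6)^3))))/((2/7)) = -180339173/47120 = -3827.23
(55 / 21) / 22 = 5/42 = 0.12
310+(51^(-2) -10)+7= 798508/2601 = 307.00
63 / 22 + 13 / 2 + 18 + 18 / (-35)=10337/385 = 26.85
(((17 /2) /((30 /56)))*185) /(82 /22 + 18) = 96866/717 = 135.10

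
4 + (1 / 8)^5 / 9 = 1179649/294912 = 4.00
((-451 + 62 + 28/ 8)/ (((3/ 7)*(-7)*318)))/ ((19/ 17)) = 4369/12084 = 0.36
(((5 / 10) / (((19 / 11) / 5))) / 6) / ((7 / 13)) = 715/1596 = 0.45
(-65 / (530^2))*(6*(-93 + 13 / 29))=52338/407305 = 0.13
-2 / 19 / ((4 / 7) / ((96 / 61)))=-336/1159 = -0.29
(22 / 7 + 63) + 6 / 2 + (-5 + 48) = 785/7 = 112.14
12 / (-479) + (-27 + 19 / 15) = -185074/7185 = -25.76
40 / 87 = 0.46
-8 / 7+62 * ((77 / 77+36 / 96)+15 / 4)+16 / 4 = 8977/28 = 320.61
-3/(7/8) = -24/7 = -3.43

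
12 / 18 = 2/3 = 0.67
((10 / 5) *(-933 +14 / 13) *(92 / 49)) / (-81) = 2229160/51597 = 43.20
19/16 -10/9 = 11/144 = 0.08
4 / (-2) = -2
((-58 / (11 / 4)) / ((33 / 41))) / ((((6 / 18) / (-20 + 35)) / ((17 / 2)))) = -1212780/121 = -10022.98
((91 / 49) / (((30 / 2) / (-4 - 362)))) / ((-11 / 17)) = 26962/385 = 70.03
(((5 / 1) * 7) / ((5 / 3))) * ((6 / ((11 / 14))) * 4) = 7056/11 = 641.45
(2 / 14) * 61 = 61/7 = 8.71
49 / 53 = 0.92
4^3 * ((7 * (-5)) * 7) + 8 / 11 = -172472/11 = -15679.27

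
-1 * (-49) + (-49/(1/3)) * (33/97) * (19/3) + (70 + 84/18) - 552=-216814/291 = -745.07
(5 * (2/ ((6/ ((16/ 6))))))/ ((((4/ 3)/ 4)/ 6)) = 80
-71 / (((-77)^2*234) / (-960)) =11360/231231 = 0.05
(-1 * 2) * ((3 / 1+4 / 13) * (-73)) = 6278/13 = 482.92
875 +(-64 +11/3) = 2444/3 = 814.67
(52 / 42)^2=676/441 = 1.53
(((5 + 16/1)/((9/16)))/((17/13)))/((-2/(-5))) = 71.37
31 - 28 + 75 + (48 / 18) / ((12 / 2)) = 706/9 = 78.44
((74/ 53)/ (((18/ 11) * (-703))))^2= 121/82137969 = 0.00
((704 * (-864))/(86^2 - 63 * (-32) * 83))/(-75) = 4608/99275 = 0.05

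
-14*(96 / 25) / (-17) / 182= 96/5525 = 0.02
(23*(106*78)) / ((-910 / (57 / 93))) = -138966/1085 = -128.08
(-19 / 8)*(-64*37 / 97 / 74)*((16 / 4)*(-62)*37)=-697376/97 = -7189.44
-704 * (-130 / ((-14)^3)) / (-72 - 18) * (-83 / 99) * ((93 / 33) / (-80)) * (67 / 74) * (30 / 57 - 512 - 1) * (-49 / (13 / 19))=239795881/659340 = 363.69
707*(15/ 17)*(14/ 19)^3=29100120/116603 = 249.57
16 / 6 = 8/3 = 2.67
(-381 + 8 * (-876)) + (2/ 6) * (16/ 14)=-155161/21 = -7388.62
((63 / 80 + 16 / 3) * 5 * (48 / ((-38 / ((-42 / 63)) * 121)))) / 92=1469/634524 = 0.00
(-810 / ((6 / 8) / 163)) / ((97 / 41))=-74408.66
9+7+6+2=24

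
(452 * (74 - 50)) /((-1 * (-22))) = 5424/11 = 493.09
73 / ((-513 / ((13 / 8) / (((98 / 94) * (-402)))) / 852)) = 3166813/6736716 = 0.47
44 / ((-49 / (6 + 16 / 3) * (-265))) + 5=196271/38955 = 5.04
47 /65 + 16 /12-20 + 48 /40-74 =-3539/39 = -90.74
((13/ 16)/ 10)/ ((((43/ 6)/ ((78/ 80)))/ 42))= 31941/68800 = 0.46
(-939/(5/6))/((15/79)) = -148362/25 = -5934.48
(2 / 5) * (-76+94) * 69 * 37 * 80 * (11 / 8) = 2021976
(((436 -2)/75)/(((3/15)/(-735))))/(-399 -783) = 10633/591 = 17.99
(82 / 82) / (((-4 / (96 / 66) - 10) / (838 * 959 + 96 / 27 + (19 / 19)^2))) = -63031.10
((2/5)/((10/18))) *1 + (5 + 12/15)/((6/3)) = 181/50 = 3.62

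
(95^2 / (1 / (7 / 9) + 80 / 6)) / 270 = 12635/5526 = 2.29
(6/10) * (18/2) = 27/5 = 5.40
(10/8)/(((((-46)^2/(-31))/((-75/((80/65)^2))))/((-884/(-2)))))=400.76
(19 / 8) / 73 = 19/584 = 0.03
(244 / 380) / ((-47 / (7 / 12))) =-427/53580 = -0.01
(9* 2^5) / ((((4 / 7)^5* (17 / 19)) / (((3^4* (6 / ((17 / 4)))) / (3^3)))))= 25865973/1156 = 22375.41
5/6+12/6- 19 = -97/6 = -16.17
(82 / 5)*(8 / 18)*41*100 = 268960/9 = 29884.44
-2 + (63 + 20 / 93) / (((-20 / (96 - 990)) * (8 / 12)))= 4236.57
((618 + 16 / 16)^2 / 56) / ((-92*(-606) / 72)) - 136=-16542485/130088 = -127.16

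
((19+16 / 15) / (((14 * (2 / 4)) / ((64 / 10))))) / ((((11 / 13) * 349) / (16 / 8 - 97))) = -339872/57585 = -5.90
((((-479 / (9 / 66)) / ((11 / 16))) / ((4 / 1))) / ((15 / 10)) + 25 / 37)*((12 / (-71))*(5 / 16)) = 44.94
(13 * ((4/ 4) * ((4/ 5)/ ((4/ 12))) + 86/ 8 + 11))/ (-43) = -6279/860 = -7.30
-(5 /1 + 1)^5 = -7776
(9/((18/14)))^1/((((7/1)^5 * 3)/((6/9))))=2/21609 = 0.00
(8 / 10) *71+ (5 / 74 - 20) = 13641/370 = 36.87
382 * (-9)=-3438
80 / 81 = 0.99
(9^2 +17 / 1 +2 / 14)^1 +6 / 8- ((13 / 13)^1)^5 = 97.89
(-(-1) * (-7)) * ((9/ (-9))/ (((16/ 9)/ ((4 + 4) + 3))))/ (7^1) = 99/16 = 6.19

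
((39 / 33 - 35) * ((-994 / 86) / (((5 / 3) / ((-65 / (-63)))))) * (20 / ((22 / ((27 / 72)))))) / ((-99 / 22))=-286130/15609 = -18.33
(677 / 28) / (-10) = -677/280 = -2.42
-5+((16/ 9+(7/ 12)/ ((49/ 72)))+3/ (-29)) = -4510/1827 = -2.47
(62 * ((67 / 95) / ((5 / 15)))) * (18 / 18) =12462/95 = 131.18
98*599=58702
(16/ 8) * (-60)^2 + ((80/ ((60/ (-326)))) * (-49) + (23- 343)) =28178.67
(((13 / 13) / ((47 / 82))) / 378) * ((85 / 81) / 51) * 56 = 1640/308367 = 0.01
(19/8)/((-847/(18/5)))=-171/16940 = -0.01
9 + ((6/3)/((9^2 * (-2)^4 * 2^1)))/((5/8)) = 7291/810 = 9.00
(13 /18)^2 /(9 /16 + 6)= 676/8505 = 0.08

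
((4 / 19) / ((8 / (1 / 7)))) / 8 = 1/2128 = 0.00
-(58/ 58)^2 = -1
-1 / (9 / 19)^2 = -361/81 = -4.46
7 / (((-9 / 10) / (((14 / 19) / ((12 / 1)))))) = -0.48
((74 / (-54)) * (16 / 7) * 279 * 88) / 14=-807488/147 = -5493.12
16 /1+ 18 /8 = 73/4 = 18.25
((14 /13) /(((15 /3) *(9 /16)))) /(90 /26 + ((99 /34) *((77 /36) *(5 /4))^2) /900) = 70189056/638760835 = 0.11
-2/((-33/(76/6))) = 76/99 = 0.77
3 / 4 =0.75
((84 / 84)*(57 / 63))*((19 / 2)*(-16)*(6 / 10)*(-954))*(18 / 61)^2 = 892669248/130235 = 6854.30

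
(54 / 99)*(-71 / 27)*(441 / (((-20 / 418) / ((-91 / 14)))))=-85931.30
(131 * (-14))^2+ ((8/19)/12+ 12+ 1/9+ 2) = 575170495/171 = 3363570.15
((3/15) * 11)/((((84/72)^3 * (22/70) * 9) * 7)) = 24/343 = 0.07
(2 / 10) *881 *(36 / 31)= 31716/155 = 204.62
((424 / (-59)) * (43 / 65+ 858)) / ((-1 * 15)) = 23664712/57525 = 411.38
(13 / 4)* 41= 133.25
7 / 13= 0.54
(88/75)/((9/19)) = 1672/675 = 2.48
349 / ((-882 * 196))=-349/172872 = 0.00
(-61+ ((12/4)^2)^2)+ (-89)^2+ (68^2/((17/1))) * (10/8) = 8281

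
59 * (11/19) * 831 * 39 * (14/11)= 26769834/19 = 1408938.63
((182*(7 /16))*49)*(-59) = -1841567/8 = -230195.88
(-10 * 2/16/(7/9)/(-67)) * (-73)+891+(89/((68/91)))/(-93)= 658418695/741489 = 887.97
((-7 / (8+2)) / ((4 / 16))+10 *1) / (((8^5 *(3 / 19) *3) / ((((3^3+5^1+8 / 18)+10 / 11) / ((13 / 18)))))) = 2413/112640 = 0.02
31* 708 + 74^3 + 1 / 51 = 21785773/51 = 427172.02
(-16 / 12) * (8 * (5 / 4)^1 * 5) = -200/3 = -66.67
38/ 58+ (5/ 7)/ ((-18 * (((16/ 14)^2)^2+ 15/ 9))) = 2719667/4226982 = 0.64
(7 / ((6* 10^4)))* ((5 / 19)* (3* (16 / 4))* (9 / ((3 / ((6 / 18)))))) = 7/19000 = 0.00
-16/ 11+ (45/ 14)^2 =19139/2156 = 8.88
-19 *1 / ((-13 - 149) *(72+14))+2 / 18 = 1567/13932 = 0.11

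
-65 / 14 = -4.64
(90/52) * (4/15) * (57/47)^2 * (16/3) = 103968/28717 = 3.62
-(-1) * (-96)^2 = 9216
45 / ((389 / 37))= 1665/389 = 4.28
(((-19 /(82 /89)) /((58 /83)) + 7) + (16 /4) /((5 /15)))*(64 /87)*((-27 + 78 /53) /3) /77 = 266608/312011 = 0.85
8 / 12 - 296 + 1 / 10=-8857/30 = -295.23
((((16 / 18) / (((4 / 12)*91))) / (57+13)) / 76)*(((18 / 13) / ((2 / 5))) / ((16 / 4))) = 3/629356 = 0.00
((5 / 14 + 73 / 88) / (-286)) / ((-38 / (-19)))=-731/352352 = 0.00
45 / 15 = 3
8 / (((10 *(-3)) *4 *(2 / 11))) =-11/30 = -0.37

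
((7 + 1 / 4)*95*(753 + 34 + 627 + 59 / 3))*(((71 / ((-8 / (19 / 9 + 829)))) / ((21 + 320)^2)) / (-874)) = 14876275/207576 = 71.67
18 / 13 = 1.38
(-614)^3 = -231475544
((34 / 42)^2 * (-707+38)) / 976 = -0.45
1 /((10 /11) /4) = 22/5 = 4.40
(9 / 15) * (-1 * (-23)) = 69/5 = 13.80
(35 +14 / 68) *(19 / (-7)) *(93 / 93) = -3249/34 = -95.56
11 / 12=0.92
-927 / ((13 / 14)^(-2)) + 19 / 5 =-779591/980 = -795.50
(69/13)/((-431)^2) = 69/2414893 = 0.00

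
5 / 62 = 0.08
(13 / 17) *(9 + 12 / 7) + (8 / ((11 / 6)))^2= 392151/14399 = 27.23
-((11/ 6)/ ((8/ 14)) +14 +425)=-442.21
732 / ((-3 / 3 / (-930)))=680760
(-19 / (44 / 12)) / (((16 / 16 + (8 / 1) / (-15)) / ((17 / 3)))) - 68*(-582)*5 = 15231915/77 = 197817.08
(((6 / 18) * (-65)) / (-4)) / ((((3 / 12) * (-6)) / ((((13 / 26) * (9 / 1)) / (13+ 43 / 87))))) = -5655/4696 = -1.20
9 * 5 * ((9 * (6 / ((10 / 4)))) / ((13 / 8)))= 7776/13 = 598.15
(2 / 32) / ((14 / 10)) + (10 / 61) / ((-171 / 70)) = -26245/1168272 = -0.02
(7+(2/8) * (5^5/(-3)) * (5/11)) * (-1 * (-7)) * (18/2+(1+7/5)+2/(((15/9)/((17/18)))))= -4836629/495 = -9770.97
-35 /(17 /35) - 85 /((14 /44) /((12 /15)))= -34007/119 = -285.77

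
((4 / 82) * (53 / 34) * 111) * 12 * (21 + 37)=4094568/697 = 5874.56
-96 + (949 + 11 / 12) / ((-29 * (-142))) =-4732537/49416 = -95.77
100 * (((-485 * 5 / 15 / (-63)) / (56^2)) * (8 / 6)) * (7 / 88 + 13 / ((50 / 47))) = 13123615/9779616 = 1.34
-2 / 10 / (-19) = 1/95 = 0.01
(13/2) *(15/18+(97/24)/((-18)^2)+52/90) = 719537/77760 = 9.25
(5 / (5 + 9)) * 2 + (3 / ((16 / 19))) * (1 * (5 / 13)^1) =3035/1456 = 2.08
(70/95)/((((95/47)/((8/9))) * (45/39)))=68432/243675 = 0.28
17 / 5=3.40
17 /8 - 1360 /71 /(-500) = 30719/14200 = 2.16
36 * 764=27504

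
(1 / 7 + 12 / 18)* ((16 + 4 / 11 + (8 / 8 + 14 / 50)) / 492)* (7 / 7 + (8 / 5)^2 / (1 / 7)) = 886703/1614375 = 0.55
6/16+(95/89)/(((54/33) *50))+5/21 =140431/224280 = 0.63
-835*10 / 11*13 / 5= -21710/11 = -1973.64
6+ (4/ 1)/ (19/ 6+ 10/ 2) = 318/49 = 6.49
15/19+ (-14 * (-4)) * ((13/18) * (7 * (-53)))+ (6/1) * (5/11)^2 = -310424171/20691 = -15002.86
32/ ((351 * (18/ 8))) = 0.04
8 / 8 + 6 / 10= 8/5 = 1.60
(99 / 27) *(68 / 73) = 3.42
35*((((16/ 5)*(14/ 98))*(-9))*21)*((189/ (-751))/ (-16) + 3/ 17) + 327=-3245520/12767 = -254.21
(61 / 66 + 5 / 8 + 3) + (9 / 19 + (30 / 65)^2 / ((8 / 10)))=4483675/847704 = 5.29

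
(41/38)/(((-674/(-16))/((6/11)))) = 984/70433 = 0.01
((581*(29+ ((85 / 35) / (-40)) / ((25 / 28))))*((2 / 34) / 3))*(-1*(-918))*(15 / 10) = 453856.28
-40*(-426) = 17040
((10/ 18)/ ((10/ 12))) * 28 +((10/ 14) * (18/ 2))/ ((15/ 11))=491/21 = 23.38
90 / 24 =15/4 = 3.75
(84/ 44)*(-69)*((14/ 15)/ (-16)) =3381/440 = 7.68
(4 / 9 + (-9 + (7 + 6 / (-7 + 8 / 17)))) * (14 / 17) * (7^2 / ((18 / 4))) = -22.19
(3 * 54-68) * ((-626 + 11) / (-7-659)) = 9635/111 = 86.80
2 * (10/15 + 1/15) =22/15 = 1.47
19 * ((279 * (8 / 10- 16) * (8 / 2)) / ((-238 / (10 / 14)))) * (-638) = -514069776/833 = -617130.58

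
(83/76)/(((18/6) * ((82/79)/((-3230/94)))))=-557345/46248 = -12.05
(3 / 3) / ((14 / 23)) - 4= -33/14 = -2.36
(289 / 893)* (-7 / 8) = -2023/7144 = -0.28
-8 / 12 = -2/3 = -0.67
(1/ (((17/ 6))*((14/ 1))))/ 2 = 3/238 = 0.01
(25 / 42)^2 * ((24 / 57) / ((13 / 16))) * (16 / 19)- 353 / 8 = -728013389/16556904 = -43.97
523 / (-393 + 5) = -523/388 = -1.35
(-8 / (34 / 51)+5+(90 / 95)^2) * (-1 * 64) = 140992/361 = 390.56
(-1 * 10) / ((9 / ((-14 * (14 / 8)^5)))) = 588245/2304 = 255.31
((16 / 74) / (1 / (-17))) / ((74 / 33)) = -2244/1369 = -1.64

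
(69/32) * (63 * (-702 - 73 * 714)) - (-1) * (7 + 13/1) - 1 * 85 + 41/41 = -28703497/4 = -7175874.25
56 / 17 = 3.29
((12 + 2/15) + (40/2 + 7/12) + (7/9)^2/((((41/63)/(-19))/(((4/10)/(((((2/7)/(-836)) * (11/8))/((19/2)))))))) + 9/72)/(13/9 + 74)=60241357/31816 = 1893.43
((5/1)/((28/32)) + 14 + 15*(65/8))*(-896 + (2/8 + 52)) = -26760375/224 = -119465.96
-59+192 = 133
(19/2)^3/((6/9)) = 20577/16 = 1286.06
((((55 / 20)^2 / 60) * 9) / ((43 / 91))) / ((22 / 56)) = 21021/3440 = 6.11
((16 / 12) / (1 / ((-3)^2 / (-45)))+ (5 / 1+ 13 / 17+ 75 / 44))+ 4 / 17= 4909/660 = 7.44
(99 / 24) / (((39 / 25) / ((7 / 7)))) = 275/104 = 2.64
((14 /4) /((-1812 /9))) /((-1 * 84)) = 1/4832 = 0.00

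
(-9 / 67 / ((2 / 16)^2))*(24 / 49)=-4.21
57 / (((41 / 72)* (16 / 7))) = 3591/82 = 43.79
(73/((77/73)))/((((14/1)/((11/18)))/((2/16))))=0.38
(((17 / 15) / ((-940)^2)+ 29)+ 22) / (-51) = -39762001/39762000 = -1.00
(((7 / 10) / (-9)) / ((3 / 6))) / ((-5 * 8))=7/1800 = 0.00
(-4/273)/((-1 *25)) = 4/6825 = 0.00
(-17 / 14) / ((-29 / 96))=816/203 = 4.02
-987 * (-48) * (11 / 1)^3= 63057456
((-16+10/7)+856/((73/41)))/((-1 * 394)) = -119113/100667 = -1.18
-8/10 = -4/5 = -0.80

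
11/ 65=0.17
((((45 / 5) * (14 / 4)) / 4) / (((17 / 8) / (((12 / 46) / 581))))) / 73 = 54/2369069 = 0.00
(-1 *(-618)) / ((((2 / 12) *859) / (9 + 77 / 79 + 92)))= 29871648/67861 = 440.19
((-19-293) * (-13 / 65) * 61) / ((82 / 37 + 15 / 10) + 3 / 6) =4514/5 = 902.80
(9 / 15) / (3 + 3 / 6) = 6/35 = 0.17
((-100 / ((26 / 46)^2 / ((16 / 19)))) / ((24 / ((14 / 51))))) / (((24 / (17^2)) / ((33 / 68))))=-1018325/57798 = -17.62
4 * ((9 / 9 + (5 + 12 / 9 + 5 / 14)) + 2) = 814/21 = 38.76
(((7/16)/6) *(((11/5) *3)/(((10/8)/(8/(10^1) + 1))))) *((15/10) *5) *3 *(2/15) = 2079/1000 = 2.08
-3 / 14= -0.21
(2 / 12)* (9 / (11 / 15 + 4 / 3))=45/62 = 0.73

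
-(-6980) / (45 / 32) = 44672/9 = 4963.56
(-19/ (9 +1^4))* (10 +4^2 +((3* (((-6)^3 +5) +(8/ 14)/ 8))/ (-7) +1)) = -43719/196 = -223.06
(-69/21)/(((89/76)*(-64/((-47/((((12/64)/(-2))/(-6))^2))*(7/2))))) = -2628992/89 = -29539.24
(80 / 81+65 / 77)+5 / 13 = 179710/81081 = 2.22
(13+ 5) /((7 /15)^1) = 270/7 = 38.57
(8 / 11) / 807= 8/8877 = 0.00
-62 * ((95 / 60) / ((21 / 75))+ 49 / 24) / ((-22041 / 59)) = 25429/19908 = 1.28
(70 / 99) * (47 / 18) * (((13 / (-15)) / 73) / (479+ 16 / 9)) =-4277/93813687 = 0.00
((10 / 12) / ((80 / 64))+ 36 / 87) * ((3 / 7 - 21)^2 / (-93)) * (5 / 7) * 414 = -448312320/308357 = -1453.87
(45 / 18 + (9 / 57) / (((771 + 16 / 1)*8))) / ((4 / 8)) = 299063/59812 = 5.00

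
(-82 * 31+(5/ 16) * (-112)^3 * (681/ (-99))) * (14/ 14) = 99578194/33 = 3017521.03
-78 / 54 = -13/9 = -1.44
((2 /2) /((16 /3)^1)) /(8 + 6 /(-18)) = 9/368 = 0.02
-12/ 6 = -2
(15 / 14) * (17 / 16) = 255/224 = 1.14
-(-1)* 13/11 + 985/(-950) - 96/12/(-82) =20783/85690 = 0.24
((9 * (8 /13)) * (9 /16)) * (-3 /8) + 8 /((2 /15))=12237/208 = 58.83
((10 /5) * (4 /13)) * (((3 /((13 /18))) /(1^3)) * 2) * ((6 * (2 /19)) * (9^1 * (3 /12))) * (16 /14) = 186624/22477 = 8.30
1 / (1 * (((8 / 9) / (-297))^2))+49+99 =7154401/64 = 111787.52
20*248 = 4960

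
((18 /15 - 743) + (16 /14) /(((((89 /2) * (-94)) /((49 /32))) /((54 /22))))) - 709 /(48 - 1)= -696532033/920260 = -756.89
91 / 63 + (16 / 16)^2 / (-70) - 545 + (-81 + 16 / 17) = -6679063/10710 = -623.63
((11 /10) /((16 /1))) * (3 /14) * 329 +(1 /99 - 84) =-2507251/31680 = -79.14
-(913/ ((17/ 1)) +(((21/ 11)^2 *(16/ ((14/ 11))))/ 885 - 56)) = 123699/55165 = 2.24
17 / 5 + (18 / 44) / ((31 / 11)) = 1099/310 = 3.55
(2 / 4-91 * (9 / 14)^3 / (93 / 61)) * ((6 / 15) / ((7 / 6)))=-5.27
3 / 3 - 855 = -854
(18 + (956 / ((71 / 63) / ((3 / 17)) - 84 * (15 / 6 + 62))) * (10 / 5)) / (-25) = -18048942/25569875 = -0.71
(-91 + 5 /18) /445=-1633/8010 = -0.20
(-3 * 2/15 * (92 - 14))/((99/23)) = -1196/165 = -7.25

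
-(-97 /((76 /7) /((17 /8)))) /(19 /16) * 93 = 1073499/722 = 1486.84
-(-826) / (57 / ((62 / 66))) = 25606/1881 = 13.61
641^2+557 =411438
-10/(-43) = 10/43 = 0.23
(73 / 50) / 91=73/4550 = 0.02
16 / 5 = 3.20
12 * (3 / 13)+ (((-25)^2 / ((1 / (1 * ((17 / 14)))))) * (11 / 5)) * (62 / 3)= 34508.72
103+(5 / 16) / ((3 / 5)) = 4969/48 = 103.52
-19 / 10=-1.90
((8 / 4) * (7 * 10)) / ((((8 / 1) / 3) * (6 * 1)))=35/4 = 8.75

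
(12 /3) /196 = 1/49 = 0.02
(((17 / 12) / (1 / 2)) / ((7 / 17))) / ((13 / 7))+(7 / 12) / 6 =3559/936 = 3.80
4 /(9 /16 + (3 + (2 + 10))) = 0.26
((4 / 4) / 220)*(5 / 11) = 1/484 = 0.00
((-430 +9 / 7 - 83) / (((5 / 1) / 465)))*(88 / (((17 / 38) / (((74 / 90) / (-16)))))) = 286229262/595 = 481057.58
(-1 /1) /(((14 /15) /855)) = -12825/14 = -916.07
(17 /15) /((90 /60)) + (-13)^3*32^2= -101237726/45 = -2249727.24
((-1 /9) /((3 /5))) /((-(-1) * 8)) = -5/216 = -0.02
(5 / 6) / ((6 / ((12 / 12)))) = 5/36 = 0.14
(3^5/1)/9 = 27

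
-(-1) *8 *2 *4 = 64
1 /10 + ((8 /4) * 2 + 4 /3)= 163/30 = 5.43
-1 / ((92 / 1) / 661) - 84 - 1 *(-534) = 40739/92 = 442.82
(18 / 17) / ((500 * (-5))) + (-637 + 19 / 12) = -81015679/127500 = -635.42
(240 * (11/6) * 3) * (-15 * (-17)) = 336600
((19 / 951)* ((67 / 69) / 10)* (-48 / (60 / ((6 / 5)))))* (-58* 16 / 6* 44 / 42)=51979136/172249875 = 0.30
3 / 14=0.21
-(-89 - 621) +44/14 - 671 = 295/7 = 42.14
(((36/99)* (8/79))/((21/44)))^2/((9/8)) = 131072/24770529 = 0.01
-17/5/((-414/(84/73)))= 238/25185 = 0.01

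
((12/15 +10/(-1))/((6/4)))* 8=-736/15 = -49.07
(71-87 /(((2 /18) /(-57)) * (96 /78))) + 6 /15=2906727/80 = 36334.09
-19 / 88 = -0.22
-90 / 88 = -45/44 = -1.02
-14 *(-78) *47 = 51324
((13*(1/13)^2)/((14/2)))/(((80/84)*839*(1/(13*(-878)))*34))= -1317/285260 = 0.00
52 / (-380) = -13/95 = -0.14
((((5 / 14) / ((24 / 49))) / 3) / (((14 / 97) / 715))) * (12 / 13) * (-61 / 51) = -1329.39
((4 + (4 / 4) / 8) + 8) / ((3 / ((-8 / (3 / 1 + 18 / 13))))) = -1261/171 = -7.37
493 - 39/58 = 28555/58 = 492.33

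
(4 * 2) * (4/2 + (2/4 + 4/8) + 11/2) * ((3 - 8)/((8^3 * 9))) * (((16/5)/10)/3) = -17/2160 = -0.01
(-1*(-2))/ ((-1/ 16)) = -32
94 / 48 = 47/24 = 1.96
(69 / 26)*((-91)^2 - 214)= 556623/26 = 21408.58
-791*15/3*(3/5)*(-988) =2344524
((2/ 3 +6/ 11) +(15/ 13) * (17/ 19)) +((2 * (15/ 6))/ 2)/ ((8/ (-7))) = 7435/130416 = 0.06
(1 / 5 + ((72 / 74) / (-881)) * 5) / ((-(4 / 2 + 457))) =-31697/74810115 = 0.00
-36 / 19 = -1.89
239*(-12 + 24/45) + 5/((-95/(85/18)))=-2740.78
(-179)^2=32041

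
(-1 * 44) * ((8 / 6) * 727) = -127952/3 = -42650.67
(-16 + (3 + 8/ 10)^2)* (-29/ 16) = 1131/400 = 2.83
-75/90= -5/6 = -0.83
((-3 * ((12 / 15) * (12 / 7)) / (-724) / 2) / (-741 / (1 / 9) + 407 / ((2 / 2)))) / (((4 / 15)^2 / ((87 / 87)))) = -405/63471632 = 0.00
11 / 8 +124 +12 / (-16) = 997/8 = 124.62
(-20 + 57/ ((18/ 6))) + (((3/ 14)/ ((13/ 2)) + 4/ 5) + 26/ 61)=7194/27755 = 0.26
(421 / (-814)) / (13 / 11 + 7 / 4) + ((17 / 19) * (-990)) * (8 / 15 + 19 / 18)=-127650791/90687 = -1407.60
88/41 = 2.15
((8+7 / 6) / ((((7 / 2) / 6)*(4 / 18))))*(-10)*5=-24750/7 = -3535.71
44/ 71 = 0.62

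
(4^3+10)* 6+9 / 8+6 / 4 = 3573/8 = 446.62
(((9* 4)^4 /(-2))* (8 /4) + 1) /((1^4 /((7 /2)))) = -11757305/2 = -5878652.50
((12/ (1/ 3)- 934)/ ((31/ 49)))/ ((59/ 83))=-3652166/1829 = -1996.81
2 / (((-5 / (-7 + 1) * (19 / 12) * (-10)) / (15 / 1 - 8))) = -504/475 = -1.06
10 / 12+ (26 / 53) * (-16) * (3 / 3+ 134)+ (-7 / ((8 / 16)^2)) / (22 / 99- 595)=-34004683/32118 = -1058.74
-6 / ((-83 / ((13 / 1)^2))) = 1014/83 = 12.22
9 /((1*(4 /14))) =63/2 = 31.50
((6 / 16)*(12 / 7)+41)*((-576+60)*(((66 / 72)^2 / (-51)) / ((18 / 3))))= 59.01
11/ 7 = 1.57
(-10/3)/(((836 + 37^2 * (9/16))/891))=-47520/25697 = -1.85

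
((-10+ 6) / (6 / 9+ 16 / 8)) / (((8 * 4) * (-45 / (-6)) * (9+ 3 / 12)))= -1/1480 = 0.00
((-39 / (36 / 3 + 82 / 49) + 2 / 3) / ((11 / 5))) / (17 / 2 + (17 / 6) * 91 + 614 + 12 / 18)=-4393/3895782 = 0.00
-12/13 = -0.92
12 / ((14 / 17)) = 102/7 = 14.57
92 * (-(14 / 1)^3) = -252448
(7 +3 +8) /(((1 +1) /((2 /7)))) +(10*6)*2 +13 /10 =8671/70 = 123.87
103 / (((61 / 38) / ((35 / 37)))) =136990/2257 = 60.70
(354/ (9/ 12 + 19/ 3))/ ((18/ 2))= 472/85 = 5.55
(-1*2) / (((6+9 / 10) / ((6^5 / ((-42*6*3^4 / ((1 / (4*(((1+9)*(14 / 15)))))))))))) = 10/3381 = 0.00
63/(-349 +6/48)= -504/2791 = -0.18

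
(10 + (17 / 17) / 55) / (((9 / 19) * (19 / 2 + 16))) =20938/25245 = 0.83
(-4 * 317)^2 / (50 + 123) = 1607824/173 = 9293.78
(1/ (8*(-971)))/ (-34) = 1/264112 = 0.00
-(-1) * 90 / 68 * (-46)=-1035/17 = -60.88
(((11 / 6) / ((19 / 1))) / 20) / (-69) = -11/157320 = 0.00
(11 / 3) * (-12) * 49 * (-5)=10780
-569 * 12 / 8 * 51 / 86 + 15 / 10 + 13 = -84563/172 = -491.65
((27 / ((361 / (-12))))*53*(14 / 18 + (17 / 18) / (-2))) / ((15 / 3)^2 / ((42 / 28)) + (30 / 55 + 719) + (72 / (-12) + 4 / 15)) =-865755/43510969 = -0.02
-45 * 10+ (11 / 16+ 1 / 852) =-1531253/3408 = -449.31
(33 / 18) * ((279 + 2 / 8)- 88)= 2805/8 = 350.62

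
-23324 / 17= -1372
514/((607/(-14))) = -7196/607 = -11.86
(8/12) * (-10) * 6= -40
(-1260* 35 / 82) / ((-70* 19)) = 315/779 = 0.40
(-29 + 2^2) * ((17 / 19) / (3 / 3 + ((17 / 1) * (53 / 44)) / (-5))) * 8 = 748000/12939 = 57.81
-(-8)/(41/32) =256/41 = 6.24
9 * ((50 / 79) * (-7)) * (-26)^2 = -2129400/79 = -26954.43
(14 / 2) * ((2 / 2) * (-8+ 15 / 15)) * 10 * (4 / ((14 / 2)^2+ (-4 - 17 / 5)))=-1225/26 = -47.12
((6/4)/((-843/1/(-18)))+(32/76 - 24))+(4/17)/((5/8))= -10515097/453815 = -23.17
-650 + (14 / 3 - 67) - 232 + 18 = -2779/3 = -926.33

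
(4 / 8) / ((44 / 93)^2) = 8649/3872 = 2.23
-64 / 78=-32/39 = -0.82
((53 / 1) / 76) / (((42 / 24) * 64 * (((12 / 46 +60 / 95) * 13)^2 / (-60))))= -532703/191929920 = 0.00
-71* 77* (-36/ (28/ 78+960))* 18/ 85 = 69081012/1591795 = 43.40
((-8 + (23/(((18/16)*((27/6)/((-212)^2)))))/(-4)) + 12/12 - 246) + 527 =-4112654/81 = -50773.51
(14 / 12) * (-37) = -259/6 = -43.17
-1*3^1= -3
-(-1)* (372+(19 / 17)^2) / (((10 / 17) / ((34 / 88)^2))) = 94.72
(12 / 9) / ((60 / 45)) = 1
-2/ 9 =-0.22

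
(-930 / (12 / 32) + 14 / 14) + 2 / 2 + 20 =-2458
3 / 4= 0.75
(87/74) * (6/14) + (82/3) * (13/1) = 355.84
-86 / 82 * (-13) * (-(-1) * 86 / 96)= 24037/1968 = 12.21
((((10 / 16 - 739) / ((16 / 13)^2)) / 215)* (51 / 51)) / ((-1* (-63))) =-332761/9246720 = -0.04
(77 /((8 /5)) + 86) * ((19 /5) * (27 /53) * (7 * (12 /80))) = 11559429/42400 = 272.63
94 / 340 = 47/170 = 0.28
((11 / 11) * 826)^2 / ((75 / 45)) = 2046828/5 = 409365.60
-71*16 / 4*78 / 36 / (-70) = 923/105 = 8.79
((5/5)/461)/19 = 1/8759 = 0.00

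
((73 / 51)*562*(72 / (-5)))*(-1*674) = 663636576/85 = 7807489.13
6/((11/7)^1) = 42/11 = 3.82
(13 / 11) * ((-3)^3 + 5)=-26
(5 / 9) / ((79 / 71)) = 0.50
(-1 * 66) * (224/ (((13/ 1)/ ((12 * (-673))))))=119395584/13 = 9184275.69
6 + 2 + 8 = 16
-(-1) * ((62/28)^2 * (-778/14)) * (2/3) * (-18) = 3269.64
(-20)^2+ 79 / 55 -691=-15926/55 = -289.56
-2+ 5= 3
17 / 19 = 0.89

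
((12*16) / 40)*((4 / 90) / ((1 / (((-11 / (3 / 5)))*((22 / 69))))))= -3872/3105 = -1.25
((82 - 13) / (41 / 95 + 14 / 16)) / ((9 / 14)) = 244720/2979 = 82.15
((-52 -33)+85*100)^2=70812225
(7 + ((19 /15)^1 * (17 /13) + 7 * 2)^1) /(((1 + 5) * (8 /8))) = 2209/585 = 3.78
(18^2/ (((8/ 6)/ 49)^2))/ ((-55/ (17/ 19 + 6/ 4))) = -159279939/8360 = -19052.62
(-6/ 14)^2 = 9/49 = 0.18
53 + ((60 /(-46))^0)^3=54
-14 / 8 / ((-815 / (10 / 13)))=7/4238 = 0.00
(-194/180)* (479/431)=-46463/38790 = -1.20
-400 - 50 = -450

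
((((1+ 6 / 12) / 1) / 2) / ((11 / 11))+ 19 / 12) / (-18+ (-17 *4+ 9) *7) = -0.01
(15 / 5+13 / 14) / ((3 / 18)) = 165/7 = 23.57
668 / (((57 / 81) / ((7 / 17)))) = 390.87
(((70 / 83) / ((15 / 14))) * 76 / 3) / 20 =3724/3735 = 1.00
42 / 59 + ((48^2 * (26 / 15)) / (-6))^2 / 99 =653563406/146025 = 4475.70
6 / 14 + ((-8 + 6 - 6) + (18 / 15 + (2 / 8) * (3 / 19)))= -16843/2660 = -6.33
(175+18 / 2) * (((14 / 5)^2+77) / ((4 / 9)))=878094/25 = 35123.76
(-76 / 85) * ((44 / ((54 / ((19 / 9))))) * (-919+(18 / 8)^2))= 58067933/41310 = 1405.66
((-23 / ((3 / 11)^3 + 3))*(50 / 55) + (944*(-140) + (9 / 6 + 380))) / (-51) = 26488870/10251 = 2584.03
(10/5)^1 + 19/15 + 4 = 109/15 = 7.27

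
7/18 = 0.39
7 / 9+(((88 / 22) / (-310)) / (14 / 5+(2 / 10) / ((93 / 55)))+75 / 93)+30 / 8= 8071525/1514412 = 5.33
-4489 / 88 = -51.01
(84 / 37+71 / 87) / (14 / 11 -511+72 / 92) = -2513555/414488097 = -0.01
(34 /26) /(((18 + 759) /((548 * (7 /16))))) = 0.40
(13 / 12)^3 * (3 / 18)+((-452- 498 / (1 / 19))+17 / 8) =-102764123/10368 = -9911.66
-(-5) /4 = 5/4 = 1.25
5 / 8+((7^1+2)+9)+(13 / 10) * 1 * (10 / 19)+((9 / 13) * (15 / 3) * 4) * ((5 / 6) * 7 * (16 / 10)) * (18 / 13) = 5092495/25688 = 198.24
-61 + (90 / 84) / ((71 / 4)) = -30287/497 = -60.94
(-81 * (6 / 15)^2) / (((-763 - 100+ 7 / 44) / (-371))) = -1762992/316375 = -5.57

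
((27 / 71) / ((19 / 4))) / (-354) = -18/79591 = 0.00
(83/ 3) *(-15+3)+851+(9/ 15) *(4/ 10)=519.24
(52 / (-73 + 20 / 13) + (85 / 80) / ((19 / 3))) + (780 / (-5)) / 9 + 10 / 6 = -16.23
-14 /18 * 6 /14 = -1/3 = -0.33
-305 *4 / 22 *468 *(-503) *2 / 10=2610844.36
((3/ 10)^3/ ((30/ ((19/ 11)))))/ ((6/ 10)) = 57/22000 = 0.00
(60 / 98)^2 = 900/2401 = 0.37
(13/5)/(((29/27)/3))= 1053/145 = 7.26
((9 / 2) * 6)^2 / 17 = 42.88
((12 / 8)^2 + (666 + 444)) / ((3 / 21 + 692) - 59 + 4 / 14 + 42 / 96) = 124572/70993 = 1.75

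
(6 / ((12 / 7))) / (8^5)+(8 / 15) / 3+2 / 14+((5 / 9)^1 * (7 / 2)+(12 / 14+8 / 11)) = 124882313/32440320 = 3.85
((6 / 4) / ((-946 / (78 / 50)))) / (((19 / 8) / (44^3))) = -1812096/20425 = -88.72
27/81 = 1/3 = 0.33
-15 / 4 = -3.75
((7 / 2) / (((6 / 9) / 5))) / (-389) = -0.07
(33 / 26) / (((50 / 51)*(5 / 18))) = 15147/3250 = 4.66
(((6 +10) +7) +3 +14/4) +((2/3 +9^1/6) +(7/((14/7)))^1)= 211/6 = 35.17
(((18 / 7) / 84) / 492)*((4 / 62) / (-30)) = -1/7473480 = 0.00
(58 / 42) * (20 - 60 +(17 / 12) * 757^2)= 282499237/252 = 1121028.72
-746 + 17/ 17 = -745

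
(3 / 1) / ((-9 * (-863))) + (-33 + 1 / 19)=-1620695/49191 = -32.95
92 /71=1.30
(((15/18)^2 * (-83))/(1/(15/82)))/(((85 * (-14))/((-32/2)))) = -2075/14637 = -0.14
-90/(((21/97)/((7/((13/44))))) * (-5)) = 25608/13 = 1969.85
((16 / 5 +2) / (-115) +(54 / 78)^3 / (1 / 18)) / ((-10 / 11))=-6.52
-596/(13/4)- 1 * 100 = -283.38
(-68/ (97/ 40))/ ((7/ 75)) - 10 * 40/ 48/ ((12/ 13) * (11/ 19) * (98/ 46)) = -579264425/1882188 = -307.76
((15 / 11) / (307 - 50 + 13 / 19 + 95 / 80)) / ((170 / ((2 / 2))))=456/14716339 = 0.00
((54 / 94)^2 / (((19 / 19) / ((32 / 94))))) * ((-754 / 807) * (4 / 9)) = -1302912/27928387 = -0.05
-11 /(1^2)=-11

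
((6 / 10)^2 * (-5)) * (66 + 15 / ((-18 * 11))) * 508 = -60281.13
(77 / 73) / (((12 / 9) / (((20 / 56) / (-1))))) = -0.28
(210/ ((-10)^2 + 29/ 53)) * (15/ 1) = 166950/5329 = 31.33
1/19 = 0.05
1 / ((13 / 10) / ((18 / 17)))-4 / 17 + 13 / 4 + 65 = 60845/884 = 68.83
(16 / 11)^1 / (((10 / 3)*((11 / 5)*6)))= 4/121 = 0.03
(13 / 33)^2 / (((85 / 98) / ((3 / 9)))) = 16562/277695 = 0.06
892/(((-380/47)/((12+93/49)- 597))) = 299463132/4655 = 64331.50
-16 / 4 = -4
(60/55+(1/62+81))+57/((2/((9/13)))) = 451447/4433 = 101.84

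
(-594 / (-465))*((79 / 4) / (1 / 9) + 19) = 77913/310 = 251.33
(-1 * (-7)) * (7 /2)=49/2 = 24.50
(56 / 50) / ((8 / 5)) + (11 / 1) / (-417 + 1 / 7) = 4914/7295 = 0.67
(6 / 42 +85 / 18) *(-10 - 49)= -36167/126 = -287.04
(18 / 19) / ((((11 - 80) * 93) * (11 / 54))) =-108/149017 = 0.00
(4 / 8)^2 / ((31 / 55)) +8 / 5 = 2.04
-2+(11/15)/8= -229/120 = -1.91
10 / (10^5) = 1/10000 = 0.00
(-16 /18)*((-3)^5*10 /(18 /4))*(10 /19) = 4800/19 = 252.63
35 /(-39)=-35/39 = -0.90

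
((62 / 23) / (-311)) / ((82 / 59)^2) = -107911/24048386 = 0.00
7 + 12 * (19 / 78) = 129/13 = 9.92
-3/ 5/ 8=-0.08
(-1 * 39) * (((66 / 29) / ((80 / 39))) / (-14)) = 50193/16240 = 3.09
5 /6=0.83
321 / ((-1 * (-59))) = 321/59 = 5.44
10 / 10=1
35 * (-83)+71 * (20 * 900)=1275095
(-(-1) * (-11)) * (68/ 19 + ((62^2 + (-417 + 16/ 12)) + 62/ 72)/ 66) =-2507137/4104 = -610.90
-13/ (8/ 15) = -195/8 = -24.38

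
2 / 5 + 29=147/5 = 29.40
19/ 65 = 0.29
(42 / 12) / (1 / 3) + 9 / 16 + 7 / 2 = 233/16 = 14.56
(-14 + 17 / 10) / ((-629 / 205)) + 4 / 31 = 161365/38998 = 4.14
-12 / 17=-0.71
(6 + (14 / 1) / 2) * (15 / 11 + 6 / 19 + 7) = 23582/209 = 112.83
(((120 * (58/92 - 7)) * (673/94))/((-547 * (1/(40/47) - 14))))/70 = -7887560/707794479 = -0.01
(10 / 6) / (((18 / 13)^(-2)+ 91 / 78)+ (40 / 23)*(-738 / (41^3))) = 1.00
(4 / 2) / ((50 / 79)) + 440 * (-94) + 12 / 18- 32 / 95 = -58933027/1425 = -41356.51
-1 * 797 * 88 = -70136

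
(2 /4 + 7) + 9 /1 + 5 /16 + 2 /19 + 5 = 6663/304 = 21.92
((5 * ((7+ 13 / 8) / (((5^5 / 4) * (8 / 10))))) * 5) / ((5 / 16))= 138/125 = 1.10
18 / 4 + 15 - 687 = -1335/2 = -667.50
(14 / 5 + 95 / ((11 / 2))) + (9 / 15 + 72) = 5097/55 = 92.67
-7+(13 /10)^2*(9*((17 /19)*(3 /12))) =-27343/7600 = -3.60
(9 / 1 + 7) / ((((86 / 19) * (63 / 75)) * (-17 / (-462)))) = 83600/731 = 114.36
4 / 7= 0.57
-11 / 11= -1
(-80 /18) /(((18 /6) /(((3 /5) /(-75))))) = 8/675 = 0.01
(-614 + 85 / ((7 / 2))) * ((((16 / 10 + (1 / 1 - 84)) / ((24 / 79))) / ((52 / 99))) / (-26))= -136875321/11830 = -11570.19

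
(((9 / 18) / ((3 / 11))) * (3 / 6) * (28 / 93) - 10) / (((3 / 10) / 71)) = -1926230/837 = -2301.35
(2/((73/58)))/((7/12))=1392/511 = 2.72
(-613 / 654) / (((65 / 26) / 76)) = -46588/1635 = -28.49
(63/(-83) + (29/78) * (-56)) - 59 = -260836/3237 = -80.58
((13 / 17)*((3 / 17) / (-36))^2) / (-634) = -13/448537248 = 0.00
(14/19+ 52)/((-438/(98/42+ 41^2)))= -843350/4161 = -202.68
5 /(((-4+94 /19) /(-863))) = -81985/18 = -4554.72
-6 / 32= -3/16 = -0.19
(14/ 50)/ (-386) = -7/9650 = 0.00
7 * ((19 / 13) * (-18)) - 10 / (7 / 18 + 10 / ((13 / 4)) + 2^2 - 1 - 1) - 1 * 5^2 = -3508021/16627 = -210.98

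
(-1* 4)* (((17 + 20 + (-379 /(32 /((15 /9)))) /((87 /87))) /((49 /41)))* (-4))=67937/294 = 231.08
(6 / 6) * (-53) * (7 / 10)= -371/10 = -37.10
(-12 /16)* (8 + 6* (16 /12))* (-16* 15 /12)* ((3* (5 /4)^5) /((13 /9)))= 1265625/832 = 1521.18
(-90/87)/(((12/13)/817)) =-53105/58 = -915.60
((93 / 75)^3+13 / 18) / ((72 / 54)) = 739363/375000 = 1.97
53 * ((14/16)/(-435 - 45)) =-371/3840 = -0.10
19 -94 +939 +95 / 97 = 864.98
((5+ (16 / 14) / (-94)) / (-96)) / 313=-547/3295264 = 0.00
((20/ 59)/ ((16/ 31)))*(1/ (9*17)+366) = 8679845/36108 = 240.39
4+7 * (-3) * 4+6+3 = -71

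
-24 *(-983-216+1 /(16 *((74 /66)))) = 2129325/74 = 28774.66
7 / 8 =0.88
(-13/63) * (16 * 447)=-30992/21 = -1475.81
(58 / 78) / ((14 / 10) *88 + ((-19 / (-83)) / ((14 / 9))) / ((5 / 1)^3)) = 4212250/697903869 = 0.01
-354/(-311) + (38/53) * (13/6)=133103/49449 = 2.69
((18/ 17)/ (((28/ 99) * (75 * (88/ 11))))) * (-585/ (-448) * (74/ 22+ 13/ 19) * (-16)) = -0.53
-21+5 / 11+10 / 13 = -2828/143 = -19.78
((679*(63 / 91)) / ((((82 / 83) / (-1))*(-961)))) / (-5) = -507213/5122130 = -0.10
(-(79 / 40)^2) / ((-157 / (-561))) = -13.94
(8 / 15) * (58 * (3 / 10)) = 232/25 = 9.28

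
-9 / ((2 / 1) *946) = -9/1892 = 0.00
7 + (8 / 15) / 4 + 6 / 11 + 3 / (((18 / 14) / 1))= 1652/165 = 10.01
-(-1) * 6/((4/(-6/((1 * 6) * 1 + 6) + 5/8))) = 3/16 = 0.19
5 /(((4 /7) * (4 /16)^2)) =140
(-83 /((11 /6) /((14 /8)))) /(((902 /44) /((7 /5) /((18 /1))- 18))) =937153/13530 = 69.26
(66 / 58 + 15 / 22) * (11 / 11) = 1161/638 = 1.82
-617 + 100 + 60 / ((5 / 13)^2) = -557/5 = -111.40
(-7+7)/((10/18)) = 0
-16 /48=-1/3 = -0.33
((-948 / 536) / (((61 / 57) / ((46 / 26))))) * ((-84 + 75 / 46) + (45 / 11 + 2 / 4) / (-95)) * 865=153630747/737 = 208454.20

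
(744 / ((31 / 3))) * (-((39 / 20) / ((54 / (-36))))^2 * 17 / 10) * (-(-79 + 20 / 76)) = -38682072/2375 = -16287.19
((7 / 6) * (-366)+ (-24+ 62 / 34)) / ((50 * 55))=-3818/23375 = -0.16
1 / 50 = 0.02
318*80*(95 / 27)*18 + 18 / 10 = 8056009/5 = 1611201.80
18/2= 9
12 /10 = 6/5 = 1.20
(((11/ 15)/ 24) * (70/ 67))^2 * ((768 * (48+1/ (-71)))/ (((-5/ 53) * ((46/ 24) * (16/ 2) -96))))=70783832/14342355 = 4.94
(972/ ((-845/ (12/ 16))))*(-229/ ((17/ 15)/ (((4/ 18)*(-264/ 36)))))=-284.08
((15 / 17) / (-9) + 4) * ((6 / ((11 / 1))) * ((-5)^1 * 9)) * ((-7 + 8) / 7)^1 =-17910/1309 = -13.68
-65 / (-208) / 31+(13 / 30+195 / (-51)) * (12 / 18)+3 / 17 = -786799/379440 = -2.07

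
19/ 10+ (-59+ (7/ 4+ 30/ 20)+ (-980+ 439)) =-11897/20 = -594.85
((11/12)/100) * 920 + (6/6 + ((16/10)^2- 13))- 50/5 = -1651/150 = -11.01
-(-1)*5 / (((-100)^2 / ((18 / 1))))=9/1000 = 0.01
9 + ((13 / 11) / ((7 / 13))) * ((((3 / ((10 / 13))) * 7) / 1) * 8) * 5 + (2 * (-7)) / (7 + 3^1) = 132238/55 = 2404.33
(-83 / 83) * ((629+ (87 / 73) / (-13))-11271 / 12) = 1178057/3796 = 310.34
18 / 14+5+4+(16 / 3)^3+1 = 30805/189 = 162.99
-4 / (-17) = 4/17 = 0.24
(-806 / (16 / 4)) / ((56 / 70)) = -2015/8 = -251.88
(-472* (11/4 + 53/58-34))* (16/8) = 830484/29 = 28637.38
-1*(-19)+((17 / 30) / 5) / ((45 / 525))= 1829/90 = 20.32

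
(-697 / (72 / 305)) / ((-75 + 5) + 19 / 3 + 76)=-212585/888 = -239.40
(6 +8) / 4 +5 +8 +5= 43/2 = 21.50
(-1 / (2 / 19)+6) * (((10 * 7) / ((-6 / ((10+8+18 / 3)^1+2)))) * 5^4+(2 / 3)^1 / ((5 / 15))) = 663534.67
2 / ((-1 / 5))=-10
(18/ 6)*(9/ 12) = 9/4 = 2.25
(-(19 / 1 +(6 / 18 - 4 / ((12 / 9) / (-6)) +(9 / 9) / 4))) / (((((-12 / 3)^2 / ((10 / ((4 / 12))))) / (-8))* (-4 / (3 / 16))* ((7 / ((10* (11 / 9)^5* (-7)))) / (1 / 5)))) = 363170005/2519424 = 144.15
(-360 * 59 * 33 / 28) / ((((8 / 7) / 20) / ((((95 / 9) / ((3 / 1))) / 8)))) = -192671.88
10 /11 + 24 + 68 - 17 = 835/11 = 75.91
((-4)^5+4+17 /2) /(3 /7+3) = -14161/48 = -295.02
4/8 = 1/2 = 0.50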